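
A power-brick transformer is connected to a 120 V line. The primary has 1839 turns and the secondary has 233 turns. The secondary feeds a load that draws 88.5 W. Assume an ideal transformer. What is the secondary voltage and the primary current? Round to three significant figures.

V_s = V_p × N_s/N_p = 120 × 233/1839 = 15.204 V.
I_s = P/V_s = 88.5/15.204 = 5.8209 A.
I_p = I_s × N_s/N_p = 5.8209 × 233/1839 = 0.738 A.

V_s ≈ 15.2 V, I_p ≈ 0.738 A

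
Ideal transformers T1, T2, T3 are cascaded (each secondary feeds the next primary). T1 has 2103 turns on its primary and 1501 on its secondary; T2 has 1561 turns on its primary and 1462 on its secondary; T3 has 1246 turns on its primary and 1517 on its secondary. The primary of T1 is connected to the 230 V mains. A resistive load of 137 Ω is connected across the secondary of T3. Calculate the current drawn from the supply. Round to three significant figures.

After T1: V = 230.00 × 1501/2103 = 164.16 V.
After T2: V = 164.16 × 1462/1561 = 153.75 V.
After T3: V = 153.75 × 1517/1246 = 187.19 V.
I_load = 187.19/137 = 1.3663 A, so P_out = 187.19 × 1.3663 = 255.77 W.
All ideal ⇒ P_in = P_out, so I_supply = 255.77/230 = 1.11 A.

I_supply ≈ 1.11 A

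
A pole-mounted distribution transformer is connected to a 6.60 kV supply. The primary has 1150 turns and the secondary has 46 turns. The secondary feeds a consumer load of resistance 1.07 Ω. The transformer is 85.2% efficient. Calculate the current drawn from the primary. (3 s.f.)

I_p ≈ 11.6 A

V_s = 6600 × 46/1150 = 264.00 V.
I_s = V_s/R = 264.00/1.07 = 246.73 A.
P_out = V_s I_s = 264.00 × 246.73 = 65136 W.
P_in = P_out/η = 65136/0.852 = 76451 W.
I_p = P_in/V_p = 76451/6600 = 11.6 A.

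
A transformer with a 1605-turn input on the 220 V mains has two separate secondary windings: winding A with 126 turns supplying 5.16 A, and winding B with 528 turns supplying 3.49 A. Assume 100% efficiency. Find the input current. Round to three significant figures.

I_in ≈ 1.55 A

V_A = 220 × 126/1605 = 17.271 V; V_B = 220 × 528/1605 = 72.374 V.
P_out = V_A I_A + V_B I_B = 17.271×5.16 + 72.374×3.49 = 89.119 + 252.58 = 341.70 W.
Ideal ⇒ P_in = P_out, so I_in = P_out/V_in = 341.70/220 = 1.55 A.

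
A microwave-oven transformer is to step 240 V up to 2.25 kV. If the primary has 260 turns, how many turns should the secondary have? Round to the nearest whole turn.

N_s/N_p = V_s/V_p, so N_s = 260 × 2250/240 = 2437.5 ≈ 2438 turns.

N_s = 2438 turns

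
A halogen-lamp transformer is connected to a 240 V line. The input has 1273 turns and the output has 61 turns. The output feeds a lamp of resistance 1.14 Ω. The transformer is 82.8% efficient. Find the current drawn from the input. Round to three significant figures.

I_in ≈ 0.584 A

V_out = 240 × 61/1273 = 11.500 V.
I_out = V_out/R = 11.500/1.14 = 10.088 A.
P_out = V_out I_out = 11.500 × 10.088 = 116.02 W.
P_in = P_out/η = 116.02/0.828 = 140.12 W.
I_in = P_in/V_in = 140.12/240 = 0.584 A.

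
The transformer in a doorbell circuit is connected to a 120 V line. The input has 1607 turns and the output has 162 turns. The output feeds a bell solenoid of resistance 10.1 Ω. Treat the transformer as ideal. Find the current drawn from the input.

I_in ≈ 0.121 A

V_out = V_in × N_out/N_in = 120 × 162/1607 = 12.097 V.
I_out = V_out/R = 12.097/10.1 = 1.1977 A.
For an ideal transformer I_in N_in = I_out N_out, so I_in = 1.1977 × 162/1607 = 0.121 A.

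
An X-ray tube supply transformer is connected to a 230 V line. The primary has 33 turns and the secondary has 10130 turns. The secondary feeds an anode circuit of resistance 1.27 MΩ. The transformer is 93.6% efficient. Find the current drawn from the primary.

V_s = 230 × 10130/33 = 70603 V.
I_s = V_s/R = 70603/(1.27×10^6) = 0.055593 A.
P_out = V_s I_s = 70603 × 0.055593 = 3925.0 W.
P_in = P_out/η = 3925.0/0.936 = 4193.4 W.
I_p = P_in/V_p = 4193.4/230 = 18.2 A.

I_p ≈ 18.2 A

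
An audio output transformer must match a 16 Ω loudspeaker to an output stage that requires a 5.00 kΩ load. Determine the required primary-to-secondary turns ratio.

Z_p/Z_s = (N_p/N_s)², so N_p/N_s = √(5000/16) = √312 = 17.7.

N_p/N_s ≈ 17.7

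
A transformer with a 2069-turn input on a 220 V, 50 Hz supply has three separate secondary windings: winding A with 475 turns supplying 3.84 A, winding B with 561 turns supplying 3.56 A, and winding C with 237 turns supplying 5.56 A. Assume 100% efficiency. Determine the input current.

I_in ≈ 2.48 A

V_A = 220 × 475/2069 = 50.507 V; V_B = 220 × 561/2069 = 59.652 V; V_C = 220 × 237/2069 = 25.201 V.
P_out = V_A I_A + V_B I_B + V_C I_C = 50.507×3.84 + 59.652×3.56 + 25.201×5.56 = 193.95 + 212.36 + 140.12 = 546.43 W.
Ideal ⇒ P_in = P_out, so I_in = P_out/V_in = 546.43/220 = 2.48 A.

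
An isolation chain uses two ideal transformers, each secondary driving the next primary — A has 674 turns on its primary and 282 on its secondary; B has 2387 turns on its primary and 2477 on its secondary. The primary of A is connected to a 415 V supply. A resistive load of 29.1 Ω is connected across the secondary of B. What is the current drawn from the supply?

After A: V = 415.00 × 282/674 = 173.64 V.
After B: V = 173.64 × 2477/2387 = 180.18 V.
I_load = 180.18/29.1 = 6.1918 A, so P_out = 180.18 × 6.1918 = 1115.7 W.
All ideal ⇒ P_in = P_out, so I_supply = 1115.7/415 = 2.69 A.

I_supply ≈ 2.69 A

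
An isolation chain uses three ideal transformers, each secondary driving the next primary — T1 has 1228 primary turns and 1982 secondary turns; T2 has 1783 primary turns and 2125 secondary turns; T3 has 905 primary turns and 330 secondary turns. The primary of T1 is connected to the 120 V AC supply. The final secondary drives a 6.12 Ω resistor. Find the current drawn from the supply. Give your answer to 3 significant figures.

I_supply ≈ 9.65 A

After T1: V = 120.00 × 1982/1228 = 193.68 V.
After T2: V = 193.68 × 2125/1783 = 230.83 V.
After T3: V = 230.83 × 330/905 = 84.170 V.
I_load = 84.170/6.12 = 13.753 A, so P_out = 84.170 × 13.753 = 1157.6 W.
All ideal ⇒ P_in = P_out, so I_supply = 1157.6/120 = 9.65 A.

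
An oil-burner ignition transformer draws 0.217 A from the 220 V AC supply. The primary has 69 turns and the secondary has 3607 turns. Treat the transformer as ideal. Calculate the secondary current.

I_s/I_p = N_p/N_s, so I_s = 0.217 × 69/3607 = 0.00415 A.

I_s ≈ 0.00415 A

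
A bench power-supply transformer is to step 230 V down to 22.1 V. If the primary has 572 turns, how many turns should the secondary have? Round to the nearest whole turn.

N_s = 55 turns

N_s/N_p = V_s/V_p, so N_s = 572 × 22.1/230 = 55.0 ≈ 55 turns.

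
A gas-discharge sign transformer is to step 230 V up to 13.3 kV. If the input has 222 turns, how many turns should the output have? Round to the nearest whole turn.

N_out/N_in = V_out/V_in, so N_out = 222 × 13300/230 = 12837.4 ≈ 12837 turns.

N_out = 12837 turns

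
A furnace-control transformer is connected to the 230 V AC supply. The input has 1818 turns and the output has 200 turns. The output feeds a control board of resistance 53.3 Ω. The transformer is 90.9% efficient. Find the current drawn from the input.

V_out = 230 × 200/1818 = 25.303 V.
I_out = V_out/R = 25.303/53.3 = 0.47472 A.
P_out = V_out I_out = 25.303 × 0.47472 = 12.012 W.
P_in = P_out/η = 12.012/0.909 = 13.214 W.
I_in = P_in/V_in = 13.214/230 = 0.0575 A.

I_in ≈ 0.0575 A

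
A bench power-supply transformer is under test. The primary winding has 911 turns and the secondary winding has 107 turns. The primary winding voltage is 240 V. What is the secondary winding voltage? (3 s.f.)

V_s ≈ 28.2 V

V_s/V_p = N_s/N_p, so V_s = 240 × 107/911 = 28.2 V.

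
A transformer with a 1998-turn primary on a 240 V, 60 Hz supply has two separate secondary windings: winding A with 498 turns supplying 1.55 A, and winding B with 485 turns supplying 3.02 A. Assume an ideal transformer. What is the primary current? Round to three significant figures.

I_p ≈ 1.12 A

V_A = 240 × 498/1998 = 59.820 V; V_B = 240 × 485/1998 = 58.258 V.
P_out = V_A I_A + V_B I_B = 59.820×1.55 + 58.258×3.02 = 92.721 + 175.94 = 268.66 W.
Ideal ⇒ P_in = P_out, so I_p = P_out/V_p = 268.66/240 = 1.12 A.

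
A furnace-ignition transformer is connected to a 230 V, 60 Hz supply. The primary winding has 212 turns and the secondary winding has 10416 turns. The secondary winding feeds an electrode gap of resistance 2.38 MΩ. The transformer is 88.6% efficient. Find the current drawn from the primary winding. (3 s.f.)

V_s = 230 × 10416/212 = 11300 V.
I_s = V_s/R = 11300/(2.38×10^6) = 0.0047481 A.
P_out = V_s I_s = 11300 × 0.0047481 = 53.655 W.
P_in = P_out/η = 53.655/0.886 = 60.559 W.
I_p = P_in/V_p = 60.559/230 = 0.263 A.

I_p ≈ 0.263 A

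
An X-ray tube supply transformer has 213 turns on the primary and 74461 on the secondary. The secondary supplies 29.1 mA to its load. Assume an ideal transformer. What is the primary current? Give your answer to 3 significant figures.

For an ideal transformer I_p/I_s = N_s/N_p, so I_p = 0.0291 × 74461/213 = 10.2 A.

I_p ≈ 10.2 A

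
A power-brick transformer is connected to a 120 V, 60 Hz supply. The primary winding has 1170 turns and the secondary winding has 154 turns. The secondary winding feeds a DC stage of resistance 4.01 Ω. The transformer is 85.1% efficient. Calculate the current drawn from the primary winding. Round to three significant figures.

V_s = 120 × 154/1170 = 15.795 V.
I_s = V_s/R = 15.795/4.01 = 3.9389 A.
P_out = V_s I_s = 15.795 × 3.9389 = 62.214 W.
P_in = P_out/η = 62.214/0.851 = 73.107 W.
I_p = P_in/V_p = 73.107/120 = 0.609 A.

I_p ≈ 0.609 A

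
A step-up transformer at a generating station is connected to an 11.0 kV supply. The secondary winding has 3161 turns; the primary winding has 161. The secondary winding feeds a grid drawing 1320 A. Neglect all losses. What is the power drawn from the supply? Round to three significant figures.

I_p = I_s × N_s/N_p = 1320 × 3161/161 = 25916 A.
P = V_p I_p = 11000 × 25916 = 2.85×10^8 W.

P ≈ 2.85×10^8 W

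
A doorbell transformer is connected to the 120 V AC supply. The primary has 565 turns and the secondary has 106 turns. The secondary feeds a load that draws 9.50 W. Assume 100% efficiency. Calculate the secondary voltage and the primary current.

V_s ≈ 22.5 V, I_p ≈ 0.0792 A

V_s = V_p × N_s/N_p = 120 × 106/565 = 22.513 V.
I_s = P/V_s = 9.50/22.513 = 0.42197 A.
I_p = I_s × N_s/N_p = 0.42197 × 106/565 = 0.0792 A.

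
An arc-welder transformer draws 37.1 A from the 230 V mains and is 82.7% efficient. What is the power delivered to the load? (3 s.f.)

P_out ≈ 7060 W

P_in = V_p I_p = 230 × 37.1 = 8533.0 W.
P_out = η P_in = 0.827 × 8533.0 = 7060 W.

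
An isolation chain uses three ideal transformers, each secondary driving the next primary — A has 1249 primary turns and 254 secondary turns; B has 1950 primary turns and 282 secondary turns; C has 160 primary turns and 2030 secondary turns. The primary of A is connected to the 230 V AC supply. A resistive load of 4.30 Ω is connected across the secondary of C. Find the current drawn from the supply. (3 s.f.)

I_supply ≈ 7.45 A

After A: V = 230.00 × 254/1249 = 46.773 V.
After B: V = 46.773 × 282/1950 = 6.7642 V.
After C: V = 6.7642 × 2030/160 = 85.820 V.
I_load = 85.820/4.30 = 19.958 A, so P_out = 85.820 × 19.958 = 1712.8 W.
All ideal ⇒ P_in = P_out, so I_supply = 1712.8/230 = 7.45 A.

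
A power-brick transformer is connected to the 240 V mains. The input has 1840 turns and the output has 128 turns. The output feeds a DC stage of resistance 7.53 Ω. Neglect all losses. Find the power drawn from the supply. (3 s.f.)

V_out = V_in × N_out/N_in = 240 × 128/1840 = 16.696 V.
I_out = V_out/R = 16.696/7.53 = 2.2172 A.
I_in = I_out × N_out/N_in = 2.2172 × 128/1840 = 0.15424 A.
P = V_in I_in = 240 × 0.15424 = 37.0 W.

P ≈ 37.0 W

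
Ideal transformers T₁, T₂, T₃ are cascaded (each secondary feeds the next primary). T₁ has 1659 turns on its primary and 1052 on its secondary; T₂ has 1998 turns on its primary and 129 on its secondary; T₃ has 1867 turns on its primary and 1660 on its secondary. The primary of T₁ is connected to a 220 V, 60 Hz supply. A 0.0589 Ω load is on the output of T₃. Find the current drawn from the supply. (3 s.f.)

I_supply ≈ 4.95 A

After T₁: V = 220.00 × 1052/1659 = 139.51 V.
After T₂: V = 139.51 × 129/1998 = 9.0071 V.
After T₃: V = 9.0071 × 1660/1867 = 8.0085 V.
I_load = 8.0085/0.0589 = 135.97 A, so P_out = 8.0085 × 135.97 = 1088.9 W.
All ideal ⇒ P_in = P_out, so I_supply = 1088.9/220 = 4.95 A.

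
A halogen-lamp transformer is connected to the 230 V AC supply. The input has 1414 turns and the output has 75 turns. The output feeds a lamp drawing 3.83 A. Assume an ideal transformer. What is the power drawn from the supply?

I_in = I_out × N_out/N_in = 3.83 × 75/1414 = 0.20315 A.
P = V_in I_in = 230 × 0.20315 = 46.7 W.

P ≈ 46.7 W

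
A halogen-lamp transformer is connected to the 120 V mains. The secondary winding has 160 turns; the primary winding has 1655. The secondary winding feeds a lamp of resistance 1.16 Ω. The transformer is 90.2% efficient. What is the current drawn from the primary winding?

I_p ≈ 1.07 A

V_s = 120 × 160/1655 = 11.601 V.
I_s = V_s/R = 11.601/1.16 = 10.001 A.
P_out = V_s I_s = 11.601 × 10.001 = 116.02 W.
P_in = P_out/η = 116.02/0.902 = 128.63 W.
I_p = P_in/V_p = 128.63/120 = 1.07 A.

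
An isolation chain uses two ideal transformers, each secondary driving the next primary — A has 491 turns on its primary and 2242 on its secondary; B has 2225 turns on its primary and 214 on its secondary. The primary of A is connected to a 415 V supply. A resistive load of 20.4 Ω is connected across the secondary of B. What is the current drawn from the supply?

I_supply ≈ 3.92 A

Secondary of A: V = 415.00 × 2242/491 = 1895.0 V.
Secondary of B: V = 1895.0 × 214/2225 = 182.26 V.
I_load = 182.26/20.4 = 8.9342 A, so P_out = 182.26 × 8.9342 = 1628.3 W.
All ideal ⇒ P_in = P_out, so I_supply = 1628.3/415 = 3.92 A.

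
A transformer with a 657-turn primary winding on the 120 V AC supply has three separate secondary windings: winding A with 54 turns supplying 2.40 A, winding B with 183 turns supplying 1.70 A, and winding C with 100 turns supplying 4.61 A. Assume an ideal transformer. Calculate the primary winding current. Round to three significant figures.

V_A = 120 × 54/657 = 9.8630 V; V_B = 120 × 183/657 = 33.425 V; V_C = 120 × 100/657 = 18.265 V.
P_out = V_A I_A + V_B I_B + V_C I_C = 9.8630×2.40 + 33.425×1.70 + 18.265×4.61 = 23.671 + 56.822 + 84.201 = 164.69 W.
Ideal ⇒ P_in = P_out, so I_p = P_out/V_p = 164.69/120 = 1.37 A.

I_p ≈ 1.37 A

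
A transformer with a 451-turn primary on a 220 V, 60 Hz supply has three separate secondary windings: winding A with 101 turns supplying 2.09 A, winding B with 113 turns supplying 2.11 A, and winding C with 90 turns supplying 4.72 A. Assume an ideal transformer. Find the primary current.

V_A = 220 × 101/451 = 49.268 V; V_B = 220 × 113/451 = 55.122 V; V_C = 220 × 90/451 = 43.902 V.
P_out = V_A I_A + V_B I_B + V_C I_C = 49.268×2.09 + 55.122×2.11 + 43.902×4.72 = 102.97 + 116.31 + 207.22 = 426.50 W.
Ideal ⇒ P_in = P_out, so I_p = P_out/V_p = 426.50/220 = 1.94 A.

I_p ≈ 1.94 A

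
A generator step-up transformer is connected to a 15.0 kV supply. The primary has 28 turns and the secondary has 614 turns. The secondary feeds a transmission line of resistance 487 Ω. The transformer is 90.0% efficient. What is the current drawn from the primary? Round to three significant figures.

V_s = 15000 × 614/28 = 328930 V.
I_s = V_s/R = 328930/487 = 675.42 A.
P_out = V_s I_s = 328930 × 675.42 = 2.2216×10^8 W.
P_in = P_out/η = 2.2216×10^8/0.900 = 2.4685×10^8 W.
I_p = P_in/V_p = 2.4685×10^8/15000 = 16500 A.

I_p ≈ 16500 A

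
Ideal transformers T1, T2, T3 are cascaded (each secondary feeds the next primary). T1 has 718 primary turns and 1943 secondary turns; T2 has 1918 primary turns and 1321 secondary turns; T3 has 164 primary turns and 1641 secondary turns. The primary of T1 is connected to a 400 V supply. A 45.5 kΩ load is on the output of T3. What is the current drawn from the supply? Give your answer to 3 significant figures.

Secondary of T1: V = 400.00 × 1943/718 = 1082.5 V.
Secondary of T2: V = 1082.5 × 1321/1918 = 745.53 V.
Secondary of T3: V = 745.53 × 1641/164 = 7459.8 V.
I_load = 7459.8/45500 = 0.16395 A, so P_out = 7459.8 × 0.16395 = 1223.0 W.
All ideal ⇒ P_in = P_out, so I_supply = 1223.0/400 = 3.06 A.

I_supply ≈ 3.06 A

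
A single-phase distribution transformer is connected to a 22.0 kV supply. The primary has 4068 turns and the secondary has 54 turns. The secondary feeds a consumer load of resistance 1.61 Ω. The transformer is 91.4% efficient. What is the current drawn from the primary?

I_p ≈ 2.63 A

V_s = 22000 × 54/4068 = 292.04 V.
I_s = V_s/R = 292.04/1.61 = 181.39 A.
P_out = V_s I_s = 292.04 × 181.39 = 52972 W.
P_in = P_out/η = 52972/0.914 = 57956 W.
I_p = P_in/V_p = 57956/22000 = 2.63 A.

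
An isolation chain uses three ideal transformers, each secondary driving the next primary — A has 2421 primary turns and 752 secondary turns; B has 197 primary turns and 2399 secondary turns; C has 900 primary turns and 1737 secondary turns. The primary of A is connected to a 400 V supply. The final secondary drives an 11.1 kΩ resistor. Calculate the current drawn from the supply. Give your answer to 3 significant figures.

I_supply ≈ 1.92 A

After A: V = 400.00 × 752/2421 = 124.25 V.
After B: V = 124.25 × 2399/197 = 1513.0 V.
After C: V = 1513.0 × 1737/900 = 2920.1 V.
I_load = 2920.1/11100 = 0.26308 A, so P_out = 2920.1 × 0.26308 = 768.22 W.
All ideal ⇒ P_in = P_out, so I_supply = 768.22/400 = 1.92 A.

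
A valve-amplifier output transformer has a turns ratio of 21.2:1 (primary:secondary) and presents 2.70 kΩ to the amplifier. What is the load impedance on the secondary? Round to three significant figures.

Z_s = Z_p/(N_p/N_s)² = 2700/21.2² = 6.01 Ω.

Z_s ≈ 6.01 Ω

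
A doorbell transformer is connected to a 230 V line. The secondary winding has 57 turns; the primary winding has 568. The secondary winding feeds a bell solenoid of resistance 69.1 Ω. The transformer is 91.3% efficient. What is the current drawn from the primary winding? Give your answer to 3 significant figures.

I_p ≈ 0.0367 A

V_s = 230 × 57/568 = 23.081 V.
I_s = V_s/R = 23.081/69.1 = 0.33402 A.
P_out = V_s I_s = 23.081 × 0.33402 = 7.7096 W.
P_in = P_out/η = 7.7096/0.913 = 8.4442 W.
I_p = P_in/V_p = 8.4442/230 = 0.0367 A.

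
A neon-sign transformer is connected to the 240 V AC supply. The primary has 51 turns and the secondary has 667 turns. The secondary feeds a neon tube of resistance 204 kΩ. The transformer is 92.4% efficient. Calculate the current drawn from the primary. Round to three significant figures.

V_s = 240 × 667/51 = 3138.8 V.
I_s = V_s/R = 3138.8/204000 = 0.015386 A.
P_out = V_s I_s = 3138.8 × 0.015386 = 48.295 W.
P_in = P_out/η = 48.295/0.924 = 52.267 W.
I_p = P_in/V_p = 52.267/240 = 0.218 A.

I_p ≈ 0.218 A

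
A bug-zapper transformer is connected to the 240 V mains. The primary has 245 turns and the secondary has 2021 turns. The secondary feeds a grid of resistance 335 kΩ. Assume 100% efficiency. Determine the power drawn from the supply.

P ≈ 11.7 W

V_s = V_p × N_s/N_p = 240 × 2021/245 = 1979.8 V.
I_s = V_s/R = 1979.8/335000 = 0.0059097 A.
I_p = I_s × N_s/N_p = 0.0059097 × 2021/245 = 0.048749 A.
P = V_p I_p = 240 × 0.048749 = 11.7 W.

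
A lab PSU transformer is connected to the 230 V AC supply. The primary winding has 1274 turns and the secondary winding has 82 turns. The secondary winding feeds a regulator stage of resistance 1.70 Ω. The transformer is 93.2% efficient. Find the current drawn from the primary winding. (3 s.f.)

I_p ≈ 0.601 A

V_s = 230 × 82/1274 = 14.804 V.
I_s = V_s/R = 14.804/1.70 = 8.7081 A.
P_out = V_s I_s = 14.804 × 8.7081 = 128.91 W.
P_in = P_out/η = 128.91/0.932 = 138.32 W.
I_p = P_in/V_p = 138.32/230 = 0.601 A.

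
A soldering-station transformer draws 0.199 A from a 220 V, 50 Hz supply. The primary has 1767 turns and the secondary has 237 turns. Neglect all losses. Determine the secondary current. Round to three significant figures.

I_s/I_p = N_p/N_s, so I_s = 0.199 × 1767/237 = 1.48 A.

I_s ≈ 1.48 A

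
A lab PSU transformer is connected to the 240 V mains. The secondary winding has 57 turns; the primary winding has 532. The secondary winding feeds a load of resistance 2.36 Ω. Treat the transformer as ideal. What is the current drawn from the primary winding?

V_s = V_p × N_s/N_p = 240 × 57/532 = 25.714 V.
I_s = V_s/R = 25.714/2.36 = 10.896 A.
For an ideal transformer I_p N_p = I_s N_s, so I_p = 10.896 × 57/532 = 1.17 A.

I_p ≈ 1.17 A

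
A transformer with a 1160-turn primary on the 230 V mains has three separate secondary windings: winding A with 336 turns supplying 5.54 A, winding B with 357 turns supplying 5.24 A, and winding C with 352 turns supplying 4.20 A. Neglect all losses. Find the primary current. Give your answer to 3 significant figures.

I_p ≈ 4.49 A

V_A = 230 × 336/1160 = 66.621 V; V_B = 230 × 357/1160 = 70.784 V; V_C = 230 × 352/1160 = 69.793 V.
P_out = V_A I_A + V_B I_B + V_C I_C = 66.621×5.54 + 70.784×5.24 + 69.793×4.20 = 369.08 + 370.91 + 293.13 = 1033.1 W.
Ideal ⇒ P_in = P_out, so I_p = P_out/V_p = 1033.1/230 = 4.49 A.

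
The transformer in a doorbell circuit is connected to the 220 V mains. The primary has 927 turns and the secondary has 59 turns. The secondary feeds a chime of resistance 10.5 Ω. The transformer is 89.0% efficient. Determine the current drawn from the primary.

V_s = 220 × 59/927 = 14.002 V.
I_s = V_s/R = 14.002/10.5 = 1.3335 A.
P_out = V_s I_s = 14.002 × 1.3335 = 18.672 W.
P_in = P_out/η = 18.672/0.890 = 20.980 W.
I_p = P_in/V_p = 20.980/220 = 0.0954 A.

I_p ≈ 0.0954 A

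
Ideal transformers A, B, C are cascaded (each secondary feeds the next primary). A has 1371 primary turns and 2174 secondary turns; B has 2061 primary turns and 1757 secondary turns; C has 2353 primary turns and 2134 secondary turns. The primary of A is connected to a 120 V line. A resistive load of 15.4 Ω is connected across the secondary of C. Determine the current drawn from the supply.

Secondary of A: V = 120.00 × 2174/1371 = 190.28 V.
Secondary of B: V = 190.28 × 1757/2061 = 162.22 V.
Secondary of C: V = 162.22 × 2134/2353 = 147.12 V.
I_load = 147.12/15.4 = 9.5532 A, so P_out = 147.12 × 9.5532 = 1405.5 W.
All ideal ⇒ P_in = P_out, so I_supply = 1405.5/120 = 11.7 A.

I_supply ≈ 11.7 A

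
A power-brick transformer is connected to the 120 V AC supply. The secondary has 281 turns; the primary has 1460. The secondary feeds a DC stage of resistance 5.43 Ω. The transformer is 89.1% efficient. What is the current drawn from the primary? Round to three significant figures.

I_p ≈ 0.919 A

V_s = 120 × 281/1460 = 23.096 V.
I_s = V_s/R = 23.096/5.43 = 4.2534 A.
P_out = V_s I_s = 23.096 × 4.2534 = 98.236 W.
P_in = P_out/η = 98.236/0.891 = 110.25 W.
I_p = P_in/V_p = 110.25/120 = 0.919 A.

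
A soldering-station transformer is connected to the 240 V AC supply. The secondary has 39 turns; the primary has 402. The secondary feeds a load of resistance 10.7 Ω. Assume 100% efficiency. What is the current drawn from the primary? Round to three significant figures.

I_p ≈ 0.211 A

V_s = V_p × N_s/N_p = 240 × 39/402 = 23.284 V.
I_s = V_s/R = 23.284/10.7 = 2.1760 A.
For an ideal transformer I_p N_p = I_s N_s, so I_p = 2.1760 × 39/402 = 0.211 A.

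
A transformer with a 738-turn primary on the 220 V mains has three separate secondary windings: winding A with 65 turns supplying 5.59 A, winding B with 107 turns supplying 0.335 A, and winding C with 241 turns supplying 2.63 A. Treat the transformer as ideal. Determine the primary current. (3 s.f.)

I_p ≈ 1.40 A

V_A = 220 × 65/738 = 19.377 V; V_B = 220 × 107/738 = 31.897 V; V_C = 220 × 241/738 = 71.843 V.
P_out = V_A I_A + V_B I_B + V_C I_C = 19.377×5.59 + 31.897×0.335 + 71.843×2.63 = 108.32 + 10.686 + 188.95 = 307.95 W.
Ideal ⇒ P_in = P_out, so I_p = P_out/V_p = 307.95/220 = 1.40 A.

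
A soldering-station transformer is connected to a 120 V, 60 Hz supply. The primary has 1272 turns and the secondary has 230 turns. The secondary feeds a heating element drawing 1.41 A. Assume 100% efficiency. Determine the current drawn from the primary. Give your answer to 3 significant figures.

I_p ≈ 0.255 A

For an ideal transformer I_p N_p = I_s N_s, so I_p = 1.41 × 230/1272 = 0.255 A.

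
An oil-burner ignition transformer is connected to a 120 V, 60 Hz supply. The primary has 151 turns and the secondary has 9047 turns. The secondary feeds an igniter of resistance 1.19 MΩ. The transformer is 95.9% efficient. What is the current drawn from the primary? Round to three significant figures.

V_s = 120 × 9047/151 = 7189.7 V.
I_s = V_s/R = 7189.7/(1.19×10^6) = 0.0060417 A.
P_out = V_s I_s = 7189.7 × 0.0060417 = 43.438 W.
P_in = P_out/η = 43.438/0.959 = 45.295 W.
I_p = P_in/V_p = 45.295/120 = 0.377 A.

I_p ≈ 0.377 A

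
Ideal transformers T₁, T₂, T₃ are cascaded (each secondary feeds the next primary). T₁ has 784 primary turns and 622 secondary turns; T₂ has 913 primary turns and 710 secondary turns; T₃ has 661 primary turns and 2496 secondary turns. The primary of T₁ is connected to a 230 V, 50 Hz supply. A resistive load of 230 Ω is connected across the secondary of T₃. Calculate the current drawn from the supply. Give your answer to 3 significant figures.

Secondary of T₁: V = 230.00 × 622/784 = 182.47 V.
Secondary of T₂: V = 182.47 × 710/913 = 141.90 V.
Secondary of T₃: V = 141.90 × 2496/661 = 535.84 V.
I_load = 535.84/230 = 2.3297 A, so P_out = 535.84 × 2.3297 = 1248.4 W.
All ideal ⇒ P_in = P_out, so I_supply = 1248.4/230 = 5.43 A.

I_supply ≈ 5.43 A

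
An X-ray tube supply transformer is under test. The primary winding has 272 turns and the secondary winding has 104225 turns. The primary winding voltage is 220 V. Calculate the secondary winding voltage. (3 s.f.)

V_s ≈ 84300 V

V_s/V_p = N_s/N_p, so V_s = 220 × 104225/272 = 84300 V.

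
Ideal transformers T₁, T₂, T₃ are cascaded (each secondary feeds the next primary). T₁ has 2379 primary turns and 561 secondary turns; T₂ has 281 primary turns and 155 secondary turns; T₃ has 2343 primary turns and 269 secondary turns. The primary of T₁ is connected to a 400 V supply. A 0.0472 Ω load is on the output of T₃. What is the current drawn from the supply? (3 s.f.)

I_supply ≈ 1.89 A

After T₁: V = 400.00 × 561/2379 = 94.325 V.
After T₂: V = 94.325 × 155/281 = 52.030 V.
After T₃: V = 52.030 × 269/2343 = 5.9736 V.
I_load = 5.9736/0.0472 = 126.56 A, so P_out = 5.9736 × 126.56 = 756.01 W.
All ideal ⇒ P_in = P_out, so I_supply = 756.01/400 = 1.89 A.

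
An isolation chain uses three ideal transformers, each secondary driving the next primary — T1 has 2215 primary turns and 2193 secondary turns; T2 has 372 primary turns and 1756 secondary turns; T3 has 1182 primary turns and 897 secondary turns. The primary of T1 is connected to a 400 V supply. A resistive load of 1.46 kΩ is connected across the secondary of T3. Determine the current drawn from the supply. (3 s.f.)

Secondary of T1: V = 400.00 × 2193/2215 = 396.03 V.
Secondary of T2: V = 396.03 × 1756/372 = 1869.4 V.
Secondary of T3: V = 1869.4 × 897/1182 = 1418.7 V.
I_load = 1418.7/1460 = 0.97169 A, so P_out = 1418.7 × 0.97169 = 1378.5 W.
All ideal ⇒ P_in = P_out, so I_supply = 1378.5/400 = 3.45 A.

I_supply ≈ 3.45 A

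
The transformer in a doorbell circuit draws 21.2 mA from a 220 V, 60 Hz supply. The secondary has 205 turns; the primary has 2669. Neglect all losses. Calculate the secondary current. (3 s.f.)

I_s/I_p = N_p/N_s, so I_s = 0.0212 × 2669/205 = 0.276 A.

I_s ≈ 0.276 A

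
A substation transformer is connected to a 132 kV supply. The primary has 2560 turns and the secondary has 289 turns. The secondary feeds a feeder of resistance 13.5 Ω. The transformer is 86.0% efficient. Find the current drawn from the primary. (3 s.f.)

I_p ≈ 145 A

V_s = 132000 × 289/2560 = 14902 V.
I_s = V_s/R = 14902/13.5 = 1103.8 A.
P_out = V_s I_s = 14902 × 1103.8 = 1.6449×10^7 W.
P_in = P_out/η = 1.6449×10^7/0.860 = 1.9126×10^7 W.
I_p = P_in/V_p = 1.9126×10^7/132000 = 145 A.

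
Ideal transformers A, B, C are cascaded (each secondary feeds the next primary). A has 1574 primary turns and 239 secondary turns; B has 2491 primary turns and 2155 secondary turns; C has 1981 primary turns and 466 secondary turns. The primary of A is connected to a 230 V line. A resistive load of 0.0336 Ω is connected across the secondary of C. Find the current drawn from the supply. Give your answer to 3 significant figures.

After A: V = 230.00 × 239/1574 = 34.924 V.
After B: V = 34.924 × 2155/2491 = 30.213 V.
After C: V = 30.213 × 466/1981 = 7.1072 V.
I_load = 7.1072/0.0336 = 211.52 A, so P_out = 7.1072 × 211.52 = 1503.3 W.
All ideal ⇒ P_in = P_out, so I_supply = 1503.3/230 = 6.54 A.

I_supply ≈ 6.54 A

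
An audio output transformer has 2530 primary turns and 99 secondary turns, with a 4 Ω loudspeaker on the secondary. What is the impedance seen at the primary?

Z_p ≈ 2610 Ω

Z_p = (N_p/N_s)² × Z_s = (2530/99)² × 4 = 2610 Ω.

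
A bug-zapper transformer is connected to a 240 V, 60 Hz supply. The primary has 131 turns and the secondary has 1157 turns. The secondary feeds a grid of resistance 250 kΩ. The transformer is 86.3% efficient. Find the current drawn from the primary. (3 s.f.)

I_p ≈ 0.0868 A

V_s = 240 × 1157/131 = 2119.7 V.
I_s = V_s/R = 2119.7/250000 = 0.0084788 A.
P_out = V_s I_s = 2119.7 × 0.0084788 = 17.972 W.
P_in = P_out/η = 17.972/0.863 = 20.826 W.
I_p = P_in/V_p = 20.826/240 = 0.0868 A.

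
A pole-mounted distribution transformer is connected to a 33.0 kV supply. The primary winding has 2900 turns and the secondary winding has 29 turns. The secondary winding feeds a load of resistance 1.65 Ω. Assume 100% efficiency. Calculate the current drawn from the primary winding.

I_p ≈ 2.00 A

V_s = V_p × N_s/N_p = 33000 × 29/2900 = 330.00 V.
I_s = V_s/R = 330.00/1.65 = 200.00 A.
For an ideal transformer I_p N_p = I_s N_s, so I_p = 200.00 × 29/2900 = 2.00 A.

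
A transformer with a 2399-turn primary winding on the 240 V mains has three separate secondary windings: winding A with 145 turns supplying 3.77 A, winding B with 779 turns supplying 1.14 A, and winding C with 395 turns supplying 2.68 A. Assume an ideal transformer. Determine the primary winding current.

V_A = 240 × 145/2399 = 14.506 V; V_B = 240 × 779/2399 = 77.932 V; V_C = 240 × 395/2399 = 39.516 V.
P_out = V_A I_A + V_B I_B + V_C I_C = 14.506×3.77 + 77.932×1.14 + 39.516×2.68 = 54.688 + 88.843 + 105.90 = 249.43 W.
Ideal ⇒ P_in = P_out, so I_p = P_out/V_p = 249.43/240 = 1.04 A.

I_p ≈ 1.04 A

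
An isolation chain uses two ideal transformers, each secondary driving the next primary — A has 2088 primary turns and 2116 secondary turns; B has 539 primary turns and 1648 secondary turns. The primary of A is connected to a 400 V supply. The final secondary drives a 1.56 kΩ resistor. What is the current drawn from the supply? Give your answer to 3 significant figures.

I_supply ≈ 2.46 A

Secondary of A: V = 400.00 × 2116/2088 = 405.36 V.
Secondary of B: V = 405.36 × 1648/539 = 1239.4 V.
I_load = 1239.4/1560 = 0.79449 A, so P_out = 1239.4 × 0.79449 = 984.70 W.
All ideal ⇒ P_in = P_out, so I_supply = 984.70/400 = 2.46 A.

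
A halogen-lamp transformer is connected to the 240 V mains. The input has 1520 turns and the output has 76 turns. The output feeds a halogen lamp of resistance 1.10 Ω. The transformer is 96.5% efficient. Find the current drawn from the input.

V_out = 240 × 76/1520 = 12.000 V.
I_out = V_out/R = 12.000/1.10 = 10.909 A.
P_out = V_out I_out = 12.000 × 10.909 = 130.91 W.
P_in = P_out/η = 130.91/0.965 = 135.66 W.
I_in = P_in/V_in = 135.66/240 = 0.565 A.

I_in ≈ 0.565 A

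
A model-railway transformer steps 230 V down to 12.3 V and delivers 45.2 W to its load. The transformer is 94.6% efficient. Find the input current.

P_in = P_out/η = 45.2/0.946 = 47.780 W.
I_in = P_in/V_in = 47.780/230 = 0.208 A.

I_in ≈ 0.208 A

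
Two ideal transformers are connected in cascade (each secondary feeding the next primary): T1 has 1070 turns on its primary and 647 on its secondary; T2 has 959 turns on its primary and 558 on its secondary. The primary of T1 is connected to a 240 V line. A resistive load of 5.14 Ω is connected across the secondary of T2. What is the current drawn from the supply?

I_supply ≈ 5.78 A

Secondary of T1: V = 240.00 × 647/1070 = 145.12 V.
Secondary of T2: V = 145.12 × 558/959 = 84.440 V.
I_load = 84.440/5.14 = 16.428 A, so P_out = 84.440 × 16.428 = 1387.2 W.
All ideal ⇒ P_in = P_out, so I_supply = 1387.2/240 = 5.78 A.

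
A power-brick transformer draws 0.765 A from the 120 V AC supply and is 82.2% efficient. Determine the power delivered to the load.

P_out ≈ 75.5 W

P_in = V_p I_p = 120 × 0.765 = 91.800 W.
P_out = η P_in = 0.822 × 91.800 = 75.5 W.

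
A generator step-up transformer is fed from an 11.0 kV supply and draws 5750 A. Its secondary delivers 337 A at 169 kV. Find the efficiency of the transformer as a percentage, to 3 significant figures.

P_in = 11000 × 5750 = 6.32500×10^7 W.
P_out = 169000 × 337 = 5.69530×10^7 W.
η = P_out/P_in = 5.69530×10^7/(6.32500×10^7) = 0.900.

η ≈ 90.0%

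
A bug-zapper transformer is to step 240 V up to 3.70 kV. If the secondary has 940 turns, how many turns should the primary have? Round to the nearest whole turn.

N_p = 61 turns

N_p/N_s = V_p/V_s, so N_p = 940 × 240/3700 = 61.0 ≈ 61 turns.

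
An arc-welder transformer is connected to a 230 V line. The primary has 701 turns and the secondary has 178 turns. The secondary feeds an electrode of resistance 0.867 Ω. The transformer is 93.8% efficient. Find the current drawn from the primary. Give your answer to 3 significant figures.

I_p ≈ 18.2 A

V_s = 230 × 178/701 = 58.402 V.
I_s = V_s/R = 58.402/0.867 = 67.361 A.
P_out = V_s I_s = 58.402 × 67.361 = 3934.1 W.
P_in = P_out/η = 3934.1/0.938 = 4194.1 W.
I_p = P_in/V_p = 4194.1/230 = 18.2 A.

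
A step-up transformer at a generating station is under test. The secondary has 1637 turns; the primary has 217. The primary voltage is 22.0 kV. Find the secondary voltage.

V_s ≈ 166000 V

V_s/V_p = N_s/N_p, so V_s = 22000 × 1637/217 = 166000 V.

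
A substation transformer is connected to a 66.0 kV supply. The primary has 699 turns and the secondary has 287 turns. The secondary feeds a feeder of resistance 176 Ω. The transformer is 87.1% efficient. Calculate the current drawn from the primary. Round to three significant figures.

I_p ≈ 72.6 A

V_s = 66000 × 287/699 = 27099 V.
I_s = V_s/R = 27099/176 = 153.97 A.
P_out = V_s I_s = 27099 × 153.97 = 4.1724×10^6 W.
P_in = P_out/η = 4.1724×10^6/0.871 = 4.7903×10^6 W.
I_p = P_in/V_p = 4.7903×10^6/66000 = 72.6 A.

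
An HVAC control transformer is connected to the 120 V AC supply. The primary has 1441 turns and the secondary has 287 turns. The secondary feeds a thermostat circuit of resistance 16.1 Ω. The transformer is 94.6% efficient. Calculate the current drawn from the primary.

I_p ≈ 0.313 A

V_s = 120 × 287/1441 = 23.900 V.
I_s = V_s/R = 23.900/16.1 = 1.4845 A.
P_out = V_s I_s = 23.900 × 1.4845 = 35.479 W.
P_in = P_out/η = 35.479/0.946 = 37.504 W.
I_p = P_in/V_p = 37.504/120 = 0.313 A.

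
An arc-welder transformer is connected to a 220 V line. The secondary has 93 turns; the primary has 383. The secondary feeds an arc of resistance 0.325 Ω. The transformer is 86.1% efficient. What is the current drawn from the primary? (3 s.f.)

I_p ≈ 46.4 A

V_s = 220 × 93/383 = 53.420 V.
I_s = V_s/R = 53.420/0.325 = 164.37 A.
P_out = V_s I_s = 53.420 × 164.37 = 8780.7 W.
P_in = P_out/η = 8780.7/0.861 = 10198 W.
I_p = P_in/V_p = 10198/220 = 46.4 A.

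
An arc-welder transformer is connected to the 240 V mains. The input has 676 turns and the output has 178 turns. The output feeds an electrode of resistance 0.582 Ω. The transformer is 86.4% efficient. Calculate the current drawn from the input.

I_in ≈ 33.1 A

V_out = 240 × 178/676 = 63.195 V.
I_out = V_out/R = 63.195/0.582 = 108.58 A.
P_out = V_out I_out = 63.195 × 108.58 = 6861.9 W.
P_in = P_out/η = 6861.9/0.864 = 7942.0 W.
I_in = P_in/V_in = 7942.0/240 = 33.1 A.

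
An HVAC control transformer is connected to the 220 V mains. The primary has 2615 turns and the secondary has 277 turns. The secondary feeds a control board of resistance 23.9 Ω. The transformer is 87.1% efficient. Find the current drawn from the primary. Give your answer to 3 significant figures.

V_s = 220 × 277/2615 = 23.304 V.
I_s = V_s/R = 23.304/23.9 = 0.97506 A.
P_out = V_s I_s = 23.304 × 0.97506 = 22.723 W.
P_in = P_out/η = 22.723/0.871 = 26.088 W.
I_p = P_in/V_p = 26.088/220 = 0.119 A.

I_p ≈ 0.119 A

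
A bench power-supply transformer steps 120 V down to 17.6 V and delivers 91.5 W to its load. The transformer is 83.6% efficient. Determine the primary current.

P_in = P_out/η = 91.5/0.836 = 109.45 W.
I_p = P_in/V_p = 109.45/120 = 0.912 A.

I_p ≈ 0.912 A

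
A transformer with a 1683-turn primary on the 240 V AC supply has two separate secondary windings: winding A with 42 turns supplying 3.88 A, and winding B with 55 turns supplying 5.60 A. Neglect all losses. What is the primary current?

V_A = 240 × 42/1683 = 5.9893 V; V_B = 240 × 55/1683 = 7.8431 V.
P_out = V_A I_A + V_B I_B = 5.9893×3.88 + 7.8431×5.60 = 23.239 + 43.922 = 67.160 W.
Ideal ⇒ P_in = P_out, so I_p = P_out/V_p = 67.160/240 = 0.280 A.

I_p ≈ 0.280 A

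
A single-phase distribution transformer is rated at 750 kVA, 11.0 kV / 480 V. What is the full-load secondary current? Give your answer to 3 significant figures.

I_s = S/V_s = 750000/480 = 1560 A.

I_s ≈ 1560 A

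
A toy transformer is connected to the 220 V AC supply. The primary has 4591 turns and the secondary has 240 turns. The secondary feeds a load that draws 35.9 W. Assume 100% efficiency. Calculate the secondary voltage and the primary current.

V_s = V_p × N_s/N_p = 220 × 240/4591 = 11.501 V.
I_s = P/V_s = 35.9/11.501 = 3.1215 A.
I_p = I_s × N_s/N_p = 3.1215 × 240/4591 = 0.163 A.

V_s ≈ 11.5 V, I_p ≈ 0.163 A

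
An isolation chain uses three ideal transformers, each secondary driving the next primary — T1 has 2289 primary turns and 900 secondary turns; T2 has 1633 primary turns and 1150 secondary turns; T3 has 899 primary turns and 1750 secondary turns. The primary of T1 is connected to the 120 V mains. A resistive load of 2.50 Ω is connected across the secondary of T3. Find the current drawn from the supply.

I_supply ≈ 13.9 A

After T1: V = 120.00 × 900/2289 = 47.182 V.
After T2: V = 47.182 × 1150/1633 = 33.227 V.
After T3: V = 33.227 × 1750/899 = 64.680 V.
I_load = 64.680/2.50 = 25.872 A, so P_out = 64.680 × 25.872 = 1673.4 W.
All ideal ⇒ P_in = P_out, so I_supply = 1673.4/120 = 13.9 A.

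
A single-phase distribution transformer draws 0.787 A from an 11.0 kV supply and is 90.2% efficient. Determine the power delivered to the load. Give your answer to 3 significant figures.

P_out ≈ 7810 W

P_in = V_p I_p = 11000 × 0.787 = 8657.0 W.
P_out = η P_in = 0.902 × 8657.0 = 7810 W.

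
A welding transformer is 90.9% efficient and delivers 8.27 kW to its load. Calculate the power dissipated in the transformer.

P_loss ≈ 828 W

P_in = P_out/η = 8270/0.909 = 9097.91 W.
P_loss = P_in − P_out = 9097.91 − 8270 = 828 W.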